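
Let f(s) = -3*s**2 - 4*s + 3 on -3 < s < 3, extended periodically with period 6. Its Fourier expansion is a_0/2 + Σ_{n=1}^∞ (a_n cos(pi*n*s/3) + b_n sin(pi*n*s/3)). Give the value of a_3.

a_3 = 1/3 ∫_{-3}^{3} f(s) cos(pi*s) ds.
Integrating by parts twice (tabular method), an antiderivative of (-3*s**2 - 4*s + 3) cos(pi*s) is -3*s**2*sin(pi*s)/pi - 4*s*sin(pi*s)/pi - 6*s*cos(pi*s)/pi**2 + 6*sin(pi*s)/pi**3 + 3*sin(pi*s)/pi - 4*cos(pi*s)/pi**2; evaluating from -3 to 3: ∫_{-3}^{3} (-3*s**2 - 4*s + 3) cos(pi*s) ds = (22/pi**2) - (-14/pi**2) = 36/pi**2.
Hence a_3 = (1/3)·(36/pi**2) = 12/pi**2.

12/pi**2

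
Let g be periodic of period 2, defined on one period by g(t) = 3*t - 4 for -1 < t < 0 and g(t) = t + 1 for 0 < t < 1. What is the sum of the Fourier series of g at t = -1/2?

g is continuous at t = -1/2 with value -11/2, so the series converges to -11/2 there.

-11/2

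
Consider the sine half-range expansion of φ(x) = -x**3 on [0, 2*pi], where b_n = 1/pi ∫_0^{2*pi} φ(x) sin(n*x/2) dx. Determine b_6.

b_6 = 1/pi ∫_0^{2*pi} (-x**3) sin(3*x) dx.
Integrating by parts three times (tabular method), an antiderivative of (-x**3) sin(3*x) is x**3*cos(3*x)/3 - x**2*sin(3*x)/3 - 2*x*cos(3*x)/9 + 2*sin(3*x)/27; evaluating from 0 to 2*pi: ∫_{0}^{2*pi} (-x**3) sin(3*x) dx = (4*pi*(-1 + 6*pi**2)/9) - (0) = 4*pi*(-1 + 6*pi**2)/9.
Hence b_6 = (1/pi)·(4*pi*(-1 + 6*pi**2)/9) = -4/9 + 8*pi**2/3.

-4/9 + 8*pi**2/3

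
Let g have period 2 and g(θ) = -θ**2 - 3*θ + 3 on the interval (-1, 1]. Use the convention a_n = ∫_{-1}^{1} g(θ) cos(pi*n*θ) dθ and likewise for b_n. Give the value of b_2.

3/pi

b_2 = ∫_{-1}^{1} g(θ) sin(2*pi*θ) dθ.
Integrating by parts twice (tabular method), an antiderivative of (-θ**2 - 3*θ + 3) sin(2*pi*θ) is θ**2*cos(2*pi*θ)/(2*pi) - θ*sin(2*pi*θ)/(2*pi**2) + 3*θ*cos(2*pi*θ)/(2*pi) - 3*sin(2*pi*θ)/(4*pi**2) - 3*cos(2*pi*θ)/(2*pi) - cos(2*pi*θ)/(4*pi**3); evaluating from -1 to 1: ∫_{-1}^{1} (-θ**2 - 3*θ + 3) sin(2*pi*θ) dθ = ((-1 + 2*pi**2)/(4*pi**3)) - ((-10*pi**2 - 1)/(4*pi**3)) = 3/pi.
Hence b_2 = 3/pi.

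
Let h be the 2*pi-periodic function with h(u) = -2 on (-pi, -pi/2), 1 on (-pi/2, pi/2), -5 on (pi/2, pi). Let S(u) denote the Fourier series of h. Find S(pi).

-7/2

At u = pi the one-sided limits are h(pi^-) = -5 and h(pi^+) = -2.
By Dirichlet's theorem the series converges to their average, [(-5) + (-2)]/2 = -7/2.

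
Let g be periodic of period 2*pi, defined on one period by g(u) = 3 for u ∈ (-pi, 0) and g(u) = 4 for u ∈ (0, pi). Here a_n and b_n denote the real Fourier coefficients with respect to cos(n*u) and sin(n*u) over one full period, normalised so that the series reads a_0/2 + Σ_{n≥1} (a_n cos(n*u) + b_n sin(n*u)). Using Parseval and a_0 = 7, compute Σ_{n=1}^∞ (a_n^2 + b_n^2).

1/2

Parseval: a_0^2/2 + Σ_{n≥1} (a_n^2+b_n^2) = 1/pi ∫_{-pi}^{pi} g(u)^2 du = 25.
Subtract a_0^2/2 = 49/2: Σ (a_n^2+b_n^2) = 1/2.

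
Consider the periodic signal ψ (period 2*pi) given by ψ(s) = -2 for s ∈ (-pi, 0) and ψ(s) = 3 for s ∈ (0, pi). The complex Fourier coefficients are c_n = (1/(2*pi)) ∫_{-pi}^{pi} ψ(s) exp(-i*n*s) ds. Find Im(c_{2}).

Since ψ is real-valued, Im(c_{2}) = -(1/(2*pi)) ∫_{-pi}^{pi} ψ(s) sin(2*s) ds = -b_{2}/2.
Split the integral at the breakpoints.
Directly, an antiderivative of (-2) sin(2*s) is cos(2*s); evaluating from -pi to 0: ∫_{-pi}^{0} (-2) sin(2*s) ds = (1) - (1) = 0.
Directly, an antiderivative of (3) sin(2*s) is -3*cos(2*s)/2; evaluating from 0 to pi: ∫_{0}^{pi} (3) sin(2*s) ds = (-3/2) - (-3/2) = 0.
So ∫_{-pi}^{pi} ψ(s) sin(2*s) ds = 0.
Hence Im(c_{2}) = (-1/(2*pi))·(0) = 0.

0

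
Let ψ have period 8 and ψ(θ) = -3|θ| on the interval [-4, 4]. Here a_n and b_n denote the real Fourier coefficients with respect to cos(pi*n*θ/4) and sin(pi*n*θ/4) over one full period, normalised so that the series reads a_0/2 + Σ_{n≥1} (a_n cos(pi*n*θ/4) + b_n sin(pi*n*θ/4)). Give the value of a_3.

a_3 = 1/4 ∫_{-4}^{4} ψ(θ) cos(3*pi*θ/4) dθ.
ψ is even and cos(3*pi*θ/4) is even, so the integrand is even and a_3 = 1/2 ∫_0^{4} ψ(θ) cos(3*pi*θ/4) dθ.
Integrating by parts (boundary term plus one more integral), an antiderivative of (-3*θ) cos(3*pi*θ/4) is -4*θ*sin(3*pi*θ/4)/pi - 16*cos(3*pi*θ/4)/(3*pi**2); evaluating from 0 to 4: ∫_{0}^{4} (-3*θ) cos(3*pi*θ/4) dθ = (16/(3*pi**2)) - (-16/(3*pi**2)) = 32/(3*pi**2).
Hence a_3 = (1/2)·(32/(3*pi**2)) = 16/(3*pi**2).

16/(3*pi**2)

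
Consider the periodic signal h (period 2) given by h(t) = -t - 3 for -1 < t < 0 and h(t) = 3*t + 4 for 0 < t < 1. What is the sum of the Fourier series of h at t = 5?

t = 5 differs from t = 1 by 2 full period(s), and the series is 2-periodic.
At t = 1 the one-sided limits are h(1^-) = 7 and h(1^+) = -2.
By Dirichlet's theorem the series converges to their average, [(7) + (-2)]/2 = 5/2.

5/2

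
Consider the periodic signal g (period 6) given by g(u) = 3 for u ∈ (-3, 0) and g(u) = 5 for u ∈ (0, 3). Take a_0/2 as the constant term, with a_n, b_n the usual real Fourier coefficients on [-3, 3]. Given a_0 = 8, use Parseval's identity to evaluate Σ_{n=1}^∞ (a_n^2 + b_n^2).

Parseval: a_0^2/2 + Σ_{n≥1} (a_n^2+b_n^2) = 1/3 ∫_{-3}^{3} g(u)^2 du = 34.
Subtract a_0^2/2 = 32: Σ (a_n^2+b_n^2) = 2.

2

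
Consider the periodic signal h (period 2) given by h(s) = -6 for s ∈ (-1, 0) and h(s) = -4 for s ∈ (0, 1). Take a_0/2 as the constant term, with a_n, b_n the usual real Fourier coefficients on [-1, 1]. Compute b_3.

4/(3*pi)

b_3 = ∫_{-1}^{1} h(s) sin(3*pi*s) ds.
Split the integral at the breakpoints.
Directly, an antiderivative of (-6) sin(3*pi*s) is 2*cos(3*pi*s)/pi; evaluating from -1 to 0: ∫_{-1}^{0} (-6) sin(3*pi*s) ds = (2/pi) - (-2/pi) = 4/pi.
Directly, an antiderivative of (-4) sin(3*pi*s) is 4*cos(3*pi*s)/(3*pi); evaluating from 0 to 1: ∫_{0}^{1} (-4) sin(3*pi*s) ds = (-4/(3*pi)) - (4/(3*pi)) = -8/(3*pi).
Summing the pieces gives b_3 = 4/(3*pi).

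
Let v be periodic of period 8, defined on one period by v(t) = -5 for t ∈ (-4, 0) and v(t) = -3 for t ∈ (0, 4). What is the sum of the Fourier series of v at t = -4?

-4

t = -4 differs from t = 4 by -1 full period(s), and the series is 8-periodic.
At t = 4 the one-sided limits are v(4^-) = -3 and v(4^+) = -5.
By Dirichlet's theorem the series converges to their average, [(-3) + (-5)]/2 = -4.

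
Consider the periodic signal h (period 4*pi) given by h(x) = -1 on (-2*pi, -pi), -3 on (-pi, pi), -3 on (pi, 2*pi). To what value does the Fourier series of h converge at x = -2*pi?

-2

At x = -2*pi the one-sided limits are h(-2*pi^-) = -3 and h(-2*pi^+) = -1.
By Dirichlet's theorem the series converges to their average, [(-3) + (-1)]/2 = -2.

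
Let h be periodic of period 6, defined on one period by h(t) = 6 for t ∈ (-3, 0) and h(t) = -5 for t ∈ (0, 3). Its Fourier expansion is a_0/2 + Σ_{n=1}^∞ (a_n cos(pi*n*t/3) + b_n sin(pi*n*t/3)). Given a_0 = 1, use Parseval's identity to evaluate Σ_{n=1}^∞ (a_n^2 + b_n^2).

Parseval: a_0^2/2 + Σ_{n≥1} (a_n^2+b_n^2) = 1/3 ∫_{-3}^{3} h(t)^2 dt = 61.
Subtract a_0^2/2 = 1/2: Σ (a_n^2+b_n^2) = 121/2.

121/2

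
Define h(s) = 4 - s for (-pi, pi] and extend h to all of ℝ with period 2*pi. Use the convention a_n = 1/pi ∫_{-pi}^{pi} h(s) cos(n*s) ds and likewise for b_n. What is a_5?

0

a_5 = 1/pi ∫_{-pi}^{pi} h(s) cos(5*s) ds.
Integrating by parts (boundary term plus one more integral), an antiderivative of (4 - s) cos(5*s) is -s*sin(5*s)/5 + 4*sin(5*s)/5 - cos(5*s)/25; evaluating from -pi to pi: ∫_{-pi}^{pi} (4 - s) cos(5*s) ds = (1/25) - (1/25) = 0.
Hence a_5 = (1/pi)·(0) = 0.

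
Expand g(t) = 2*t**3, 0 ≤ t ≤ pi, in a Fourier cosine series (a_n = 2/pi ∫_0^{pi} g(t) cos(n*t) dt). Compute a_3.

a_3 = 2/pi ∫_0^{pi} (2*t**3) cos(3*t) dt.
Integrating by parts three times (tabular method), an antiderivative of (2*t**3) cos(3*t) is 2*t**3*sin(3*t)/3 + 2*t**2*cos(3*t)/3 - 4*t*sin(3*t)/9 - 4*cos(3*t)/27; evaluating from 0 to pi: ∫_{0}^{pi} (2*t**3) cos(3*t) dt = (4/27 - 2*pi**2/3) - (-4/27) = 8/27 - 2*pi**2/3.
Hence a_3 = (2/pi)·(8/27 - 2*pi**2/3) = 4*(4 - 9*pi**2)/(27*pi).

4*(4 - 9*pi**2)/(27*pi)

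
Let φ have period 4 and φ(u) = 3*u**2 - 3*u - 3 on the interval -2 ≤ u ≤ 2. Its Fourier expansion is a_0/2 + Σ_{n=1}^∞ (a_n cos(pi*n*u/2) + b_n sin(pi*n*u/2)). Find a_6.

4/(3*pi**2)

a_6 = 1/2 ∫_{-2}^{2} φ(u) cos(3*pi*u) du.
Integrating by parts twice (tabular method), an antiderivative of (3*u**2 - 3*u - 3) cos(3*pi*u) is u**2*sin(3*pi*u)/pi - u*sin(3*pi*u)/pi + 2*u*cos(3*pi*u)/(3*pi**2) - sin(3*pi*u)/pi - 2*sin(3*pi*u)/(9*pi**3) - cos(3*pi*u)/(3*pi**2); evaluating from -2 to 2: ∫_{-2}^{2} (3*u**2 - 3*u - 3) cos(3*pi*u) du = (pi**(-2)) - (-5/(3*pi**2)) = 8/(3*pi**2).
Hence a_6 = (1/2)·(8/(3*pi**2)) = 4/(3*pi**2).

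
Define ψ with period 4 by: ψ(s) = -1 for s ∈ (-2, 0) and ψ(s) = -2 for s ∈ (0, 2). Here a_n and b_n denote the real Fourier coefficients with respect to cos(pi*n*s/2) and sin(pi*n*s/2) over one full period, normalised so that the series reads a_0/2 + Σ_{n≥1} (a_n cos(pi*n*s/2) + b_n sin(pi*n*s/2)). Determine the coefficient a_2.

a_2 = 1/2 ∫_{-2}^{2} ψ(s) cos(pi*s) ds.
Split the integral at the breakpoints.
Directly, an antiderivative of (-1) cos(pi*s) is -sin(pi*s)/pi; evaluating from -2 to 0: ∫_{-2}^{0} (-1) cos(pi*s) ds = (0) - (0) = 0.
Directly, an antiderivative of (-2) cos(pi*s) is -2*sin(pi*s)/pi; evaluating from 0 to 2: ∫_{0}^{2} (-2) cos(pi*s) ds = (0) - (0) = 0.
Summing the pieces and multiplying by (1/2) gives a_2 = 0.

0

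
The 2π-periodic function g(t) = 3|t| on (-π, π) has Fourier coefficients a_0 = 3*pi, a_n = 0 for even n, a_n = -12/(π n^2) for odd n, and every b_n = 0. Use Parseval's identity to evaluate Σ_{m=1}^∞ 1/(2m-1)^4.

pi**4/96

Parseval: a_0^2/2 + Σ a_n^2 = (1/π) ∫_{-π}^{π} g(t)^2 dt = 6*pi**2.
Subtract a_0^2/2 = 9*pi**2/2: Σ a_n^2 = 3*pi**2/2.
Only odd n contribute, with a_n^2 = 144/(π^2 n^4), so Σ_{m≥1} 1/(2m-1)^4 = π^2·(3*pi**2/2)/144 = pi**4/96.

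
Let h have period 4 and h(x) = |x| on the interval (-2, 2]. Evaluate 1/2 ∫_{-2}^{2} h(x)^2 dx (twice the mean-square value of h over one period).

8/3

1/2 ∫_{-2}^{2} h(x)^2 dx = 1/2 · (16/3) = 8/3.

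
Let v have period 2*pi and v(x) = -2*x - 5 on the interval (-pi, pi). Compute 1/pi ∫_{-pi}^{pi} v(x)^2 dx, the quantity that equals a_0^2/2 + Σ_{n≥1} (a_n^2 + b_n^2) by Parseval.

8*pi**2/3 + 50

1/pi ∫_{-pi}^{pi} v(x)^2 dx = 1/pi · (8*pi**3/3 + 50*pi) = 8*pi**2/3 + 50.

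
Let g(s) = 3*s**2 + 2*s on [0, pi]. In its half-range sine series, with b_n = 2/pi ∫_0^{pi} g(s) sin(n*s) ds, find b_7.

2*(-12 + 98*pi + 147*pi**2)/(343*pi)

b_7 = 2/pi ∫_0^{pi} (3*s**2 + 2*s) sin(7*s) ds.
Integrating by parts twice (tabular method), an antiderivative of (3*s**2 + 2*s) sin(7*s) is -3*s**2*cos(7*s)/7 + 6*s*sin(7*s)/49 - 2*s*cos(7*s)/7 + 2*sin(7*s)/49 + 6*cos(7*s)/343; evaluating from 0 to pi: ∫_{0}^{pi} (3*s**2 + 2*s) sin(7*s) ds = (-6/343 + 2*pi/7 + 3*pi**2/7) - (6/343) = -12/343 + 2*pi/7 + 3*pi**2/7.
Hence b_7 = (2/pi)·(-12/343 + 2*pi/7 + 3*pi**2/7) = 2*(-12 + 98*pi + 147*pi**2)/(343*pi).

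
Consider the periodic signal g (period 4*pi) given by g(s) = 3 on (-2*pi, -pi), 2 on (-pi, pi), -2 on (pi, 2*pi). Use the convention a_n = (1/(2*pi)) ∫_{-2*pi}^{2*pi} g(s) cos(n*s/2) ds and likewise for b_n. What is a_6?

a_6 = (1/(2*pi)) ∫_{-2*pi}^{2*pi} g(s) cos(3*s) ds.
Split the integral at the breakpoints.
Directly, an antiderivative of (3) cos(3*s) is sin(3*s); evaluating from -2*pi to -pi: ∫_{-2*pi}^{-pi} (3) cos(3*s) ds = (0) - (0) = 0.
Directly, an antiderivative of (2) cos(3*s) is 2*sin(3*s)/3; evaluating from -pi to pi: ∫_{-pi}^{pi} (2) cos(3*s) ds = (0) - (0) = 0.
Directly, an antiderivative of (-2) cos(3*s) is -2*sin(3*s)/3; evaluating from pi to 2*pi: ∫_{pi}^{2*pi} (-2) cos(3*s) ds = (0) - (0) = 0.
Summing the pieces and multiplying by (1/(2*pi)) gives a_6 = 0.

0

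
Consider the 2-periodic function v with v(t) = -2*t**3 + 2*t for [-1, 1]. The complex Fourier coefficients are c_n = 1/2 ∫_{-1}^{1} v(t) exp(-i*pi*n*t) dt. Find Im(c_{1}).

-12/pi**3

Since v is real-valued, Im(c_{1}) = -1/2 ∫_{-1}^{1} v(t) sin(pi*t) dt = -b_{1}/2.
v is odd and sin(pi*t) is odd, so the integrand is even: ∫_{-1}^{1} v(t) sin(pi*t) dt = 2∫_0^{1} v(t) sin(pi*t) dt.
Integrating by parts three times (tabular method), an antiderivative of (-2*t**3 + 2*t) sin(pi*t) is 2*t**3*cos(pi*t)/pi - 6*t**2*sin(pi*t)/pi**2 - 2*t*cos(pi*t)/pi - 12*t*cos(pi*t)/pi**3 + 12*sin(pi*t)/pi**4 + 2*sin(pi*t)/pi**2; evaluating from 0 to 1: ∫_{0}^{1} (-2*t**3 + 2*t) sin(pi*t) dt = (12/pi**3) - (0) = 12/pi**3.
So ∫_{-1}^{1} v(t) sin(pi*t) dt = 24/pi**3.
Hence Im(c_{1}) = (-1/2)·(24/pi**3) = -12/pi**3.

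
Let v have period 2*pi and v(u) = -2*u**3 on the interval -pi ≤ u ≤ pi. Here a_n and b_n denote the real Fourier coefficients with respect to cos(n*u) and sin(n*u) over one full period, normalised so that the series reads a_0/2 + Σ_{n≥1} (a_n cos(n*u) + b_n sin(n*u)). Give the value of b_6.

b_6 = 1/pi ∫_{-pi}^{pi} v(u) sin(6*u) du.
v is odd and sin(6*u) is odd, so the integrand is even and b_6 = 2/pi ∫_0^{pi} v(u) sin(6*u) du.
Integrating by parts three times (tabular method), an antiderivative of (-2*u**3) sin(6*u) is u**3*cos(6*u)/3 - u**2*sin(6*u)/6 - u*cos(6*u)/18 + sin(6*u)/108; evaluating from 0 to pi: ∫_{0}^{pi} (-2*u**3) sin(6*u) du = (-pi/18 + pi**3/3) - (0) = -pi/18 + pi**3/3.
Hence b_6 = (2/pi)·(-pi/18 + pi**3/3) = -1/9 + 2*pi**2/3.

-1/9 + 2*pi**2/3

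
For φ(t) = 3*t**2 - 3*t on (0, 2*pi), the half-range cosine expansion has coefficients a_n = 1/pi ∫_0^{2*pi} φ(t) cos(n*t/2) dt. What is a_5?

24*(1 - 2*pi)/(25*pi)

a_5 = 1/pi ∫_0^{2*pi} (3*t**2 - 3*t) cos(5*t/2) dt.
Integrating by parts twice (tabular method), an antiderivative of (3*t**2 - 3*t) cos(5*t/2) is 6*t**2*sin(5*t/2)/5 - 6*t*sin(5*t/2)/5 + 24*t*cos(5*t/2)/25 - 48*sin(5*t/2)/125 - 12*cos(5*t/2)/25; evaluating from 0 to 2*pi: ∫_{0}^{2*pi} (3*t**2 - 3*t) cos(5*t/2) dt = (12/25 - 48*pi/25) - (-12/25) = 24/25 - 48*pi/25.
Hence a_5 = (1/pi)·(24/25 - 48*pi/25) = 24*(1 - 2*pi)/(25*pi).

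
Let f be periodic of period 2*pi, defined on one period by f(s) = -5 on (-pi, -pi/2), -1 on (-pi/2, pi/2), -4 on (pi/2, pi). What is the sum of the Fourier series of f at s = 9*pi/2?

-5/2

s = 9*pi/2 differs from s = pi/2 by 2 full period(s), and the series is 2*pi-periodic.
At s = pi/2 the one-sided limits are f(pi/2^-) = -1 and f(pi/2^+) = -4.
By Dirichlet's theorem the series converges to their average, [(-1) + (-4)]/2 = -5/2.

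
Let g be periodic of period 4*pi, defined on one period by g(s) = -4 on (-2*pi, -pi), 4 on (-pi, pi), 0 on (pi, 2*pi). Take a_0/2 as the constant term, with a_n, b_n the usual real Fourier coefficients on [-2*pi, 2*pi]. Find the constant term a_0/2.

a_0 = (1/(2*pi)) ∫_{-2*pi}^{2*pi} g(s) ds = (1/(2*pi)) · (4*pi) = 2.
So the constant term a_0/2 = 1.

1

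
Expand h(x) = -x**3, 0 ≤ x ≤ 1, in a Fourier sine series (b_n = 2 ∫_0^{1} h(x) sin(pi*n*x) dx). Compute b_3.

2*(2 - 3*pi**2)/(9*pi**3)

b_3 = 2 ∫_0^{1} (-x**3) sin(3*pi*x) dx.
Integrating by parts three times (tabular method), an antiderivative of (-x**3) sin(3*pi*x) is x**3*cos(3*pi*x)/(3*pi) - x**2*sin(3*pi*x)/(3*pi**2) - 2*x*cos(3*pi*x)/(9*pi**3) + 2*sin(3*pi*x)/(27*pi**4); evaluating from 0 to 1: ∫_{0}^{1} (-x**3) sin(3*pi*x) dx = ((2 - 3*pi**2)/(9*pi**3)) - (0) = (2 - 3*pi**2)/(9*pi**3).
Hence b_3 = 2·((2 - 3*pi**2)/(9*pi**3)) = 2*(2 - 3*pi**2)/(9*pi**3).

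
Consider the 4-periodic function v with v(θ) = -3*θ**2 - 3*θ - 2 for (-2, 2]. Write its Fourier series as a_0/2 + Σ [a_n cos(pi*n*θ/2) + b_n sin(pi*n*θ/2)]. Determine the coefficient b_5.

b_5 = 1/2 ∫_{-2}^{2} v(θ) sin(5*pi*θ/2) dθ.
Integrating by parts twice (tabular method), an antiderivative of (-3*θ**2 - 3*θ - 2) sin(5*pi*θ/2) is 6*θ**2*cos(5*pi*θ/2)/(5*pi) - 24*θ*sin(5*pi*θ/2)/(25*pi**2) + 6*θ*cos(5*pi*θ/2)/(5*pi) - 12*sin(5*pi*θ/2)/(25*pi**2) - 48*cos(5*pi*θ/2)/(125*pi**3) + 4*cos(5*pi*θ/2)/(5*pi); evaluating from -2 to 2: ∫_{-2}^{2} (-3*θ**2 - 3*θ - 2) sin(5*pi*θ/2) dθ = (-8/pi + 48/(125*pi**3)) - (16*(3 - 25*pi**2)/(125*pi**3)) = -24/(5*pi).
Hence b_5 = (1/2)·(-24/(5*pi)) = -12/(5*pi).

-12/(5*pi)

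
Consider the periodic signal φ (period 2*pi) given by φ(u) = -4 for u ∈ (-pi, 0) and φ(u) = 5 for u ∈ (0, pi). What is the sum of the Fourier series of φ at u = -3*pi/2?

u = -3*pi/2 differs from u = pi/2 by -1 full period(s), and the series is 2*pi-periodic.
φ is continuous at u = pi/2 with value 5, so the series converges to 5 there.

5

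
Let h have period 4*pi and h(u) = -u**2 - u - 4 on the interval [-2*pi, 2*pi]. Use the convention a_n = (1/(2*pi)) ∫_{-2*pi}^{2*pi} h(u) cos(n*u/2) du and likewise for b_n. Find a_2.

-4

a_2 = (1/(2*pi)) ∫_{-2*pi}^{2*pi} h(u) cos(u) du.
Integrating by parts twice (tabular method), an antiderivative of (-u**2 - u - 4) cos(u) is -u**2*sin(u) - u*sin(u) - 2*u*cos(u) - 2*sin(u) - cos(u); evaluating from -2*pi to 2*pi: ∫_{-2*pi}^{2*pi} (-u**2 - u - 4) cos(u) du = (-4*pi - 1) - (-1 + 4*pi) = -8*pi.
Hence a_2 = (1/(2*pi))·(-8*pi) = -4.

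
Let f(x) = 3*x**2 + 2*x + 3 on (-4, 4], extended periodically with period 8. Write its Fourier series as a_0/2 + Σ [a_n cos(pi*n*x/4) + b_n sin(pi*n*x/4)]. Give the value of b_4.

b_4 = 1/4 ∫_{-4}^{4} f(x) sin(pi*x) dx.
Integrating by parts twice (tabular method), an antiderivative of (3*x**2 + 2*x + 3) sin(pi*x) is -3*x**2*cos(pi*x)/pi + 6*x*sin(pi*x)/pi**2 - 2*x*cos(pi*x)/pi + 2*sin(pi*x)/pi**2 - 3*cos(pi*x)/pi + 6*cos(pi*x)/pi**3; evaluating from -4 to 4: ∫_{-4}^{4} (3*x**2 + 2*x + 3) sin(pi*x) dx = (-59/pi + 6/pi**3) - (-43/pi + 6/pi**3) = -16/pi.
Hence b_4 = (1/4)·(-16/pi) = -4/pi.

-4/pi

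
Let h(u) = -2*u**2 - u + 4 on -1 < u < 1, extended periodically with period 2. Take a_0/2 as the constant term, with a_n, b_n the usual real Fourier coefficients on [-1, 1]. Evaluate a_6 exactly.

-2/(9*pi**2)

a_6 = ∫_{-1}^{1} h(u) cos(6*pi*u) du.
Integrating by parts twice (tabular method), an antiderivative of (-2*u**2 - u + 4) cos(6*pi*u) is -u**2*sin(6*pi*u)/(3*pi) - u*sin(6*pi*u)/(6*pi) - u*cos(6*pi*u)/(9*pi**2) + sin(6*pi*u)/(54*pi**3) + 2*sin(6*pi*u)/(3*pi) - cos(6*pi*u)/(36*pi**2); evaluating from -1 to 1: ∫_{-1}^{1} (-2*u**2 - u + 4) cos(6*pi*u) du = (-5/(36*pi**2)) - (1/(12*pi**2)) = -2/(9*pi**2).
Hence a_6 = -2/(9*pi**2).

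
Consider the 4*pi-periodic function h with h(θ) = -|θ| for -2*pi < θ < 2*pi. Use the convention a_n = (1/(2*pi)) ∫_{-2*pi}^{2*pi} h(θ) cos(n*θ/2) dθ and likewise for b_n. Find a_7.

a_7 = (1/(2*pi)) ∫_{-2*pi}^{2*pi} h(θ) cos(7*θ/2) dθ.
h is even and cos(7*θ/2) is even, so the integrand is even and a_7 = 1/pi ∫_0^{2*pi} h(θ) cos(7*θ/2) dθ.
Integrating by parts (boundary term plus one more integral), an antiderivative of (-θ) cos(7*θ/2) is -2*θ*sin(7*θ/2)/7 - 4*cos(7*θ/2)/49; evaluating from 0 to 2*pi: ∫_{0}^{2*pi} (-θ) cos(7*θ/2) dθ = (4/49) - (-4/49) = 8/49.
Hence a_7 = (1/pi)·(8/49) = 8/(49*pi).

8/(49*pi)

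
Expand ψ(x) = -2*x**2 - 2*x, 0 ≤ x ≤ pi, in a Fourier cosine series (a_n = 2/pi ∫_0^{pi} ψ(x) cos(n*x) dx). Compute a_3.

a_3 = 2/pi ∫_0^{pi} (-2*x**2 - 2*x) cos(3*x) dx.
Integrating by parts twice (tabular method), an antiderivative of (-2*x**2 - 2*x) cos(3*x) is -2*x**2*sin(3*x)/3 - 2*x*sin(3*x)/3 - 4*x*cos(3*x)/9 + 4*sin(3*x)/27 - 2*cos(3*x)/9; evaluating from 0 to pi: ∫_{0}^{pi} (-2*x**2 - 2*x) cos(3*x) dx = (2/9 + 4*pi/9) - (-2/9) = 4/9 + 4*pi/9.
Hence a_3 = (2/pi)·(4/9 + 4*pi/9) = 8*(1 + pi)/(9*pi).

8*(1 + pi)/(9*pi)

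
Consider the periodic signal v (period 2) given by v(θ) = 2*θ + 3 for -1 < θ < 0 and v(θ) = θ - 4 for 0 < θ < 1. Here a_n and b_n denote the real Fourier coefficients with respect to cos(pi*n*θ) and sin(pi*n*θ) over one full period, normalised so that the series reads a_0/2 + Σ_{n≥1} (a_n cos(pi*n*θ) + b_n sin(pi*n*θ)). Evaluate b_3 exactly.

-11/(3*pi)

b_3 = ∫_{-1}^{1} v(θ) sin(3*pi*θ) dθ.
Split the integral at the breakpoints.
Integrating by parts (boundary term plus one more integral), an antiderivative of (2*θ + 3) sin(3*pi*θ) is -2*θ*cos(3*pi*θ)/(3*pi) + 2*sin(3*pi*θ)/(9*pi**2) - cos(3*pi*θ)/pi; evaluating from -1 to 0: ∫_{-1}^{0} (2*θ + 3) sin(3*pi*θ) dθ = (-1/pi) - (1/(3*pi)) = -4/(3*pi).
Integrating by parts (boundary term plus one more integral), an antiderivative of (θ - 4) sin(3*pi*θ) is -θ*cos(3*pi*θ)/(3*pi) + sin(3*pi*θ)/(9*pi**2) + 4*cos(3*pi*θ)/(3*pi); evaluating from 0 to 1: ∫_{0}^{1} (θ - 4) sin(3*pi*θ) dθ = (-1/pi) - (4/(3*pi)) = -7/(3*pi).
Summing the pieces gives b_3 = -11/(3*pi).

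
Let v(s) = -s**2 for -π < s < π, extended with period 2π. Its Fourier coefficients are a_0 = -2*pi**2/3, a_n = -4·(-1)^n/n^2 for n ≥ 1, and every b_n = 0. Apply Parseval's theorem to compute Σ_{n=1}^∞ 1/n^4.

Parseval: a_0^2/2 + Σ a_n^2 = (1/π) ∫_{-π}^{π} v(s)^2 ds = 2*pi**4/5.
Subtract a_0^2/2 = 2*pi**4/9: Σ a_n^2 = 8*pi**4/45.
Since a_n^2 = 16/n^4, Σ 1/n^4 = pi**4/90.

pi**4/90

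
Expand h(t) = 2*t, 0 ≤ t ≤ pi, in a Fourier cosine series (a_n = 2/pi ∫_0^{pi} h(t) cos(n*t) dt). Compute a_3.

-8/(9*pi)

a_3 = 2/pi ∫_0^{pi} (2*t) cos(3*t) dt.
Integrating by parts (boundary term plus one more integral), an antiderivative of (2*t) cos(3*t) is 2*t*sin(3*t)/3 + 2*cos(3*t)/9; evaluating from 0 to pi: ∫_{0}^{pi} (2*t) cos(3*t) dt = (-2/9) - (2/9) = -4/9.
Hence a_3 = (2/pi)·(-4/9) = -8/(9*pi).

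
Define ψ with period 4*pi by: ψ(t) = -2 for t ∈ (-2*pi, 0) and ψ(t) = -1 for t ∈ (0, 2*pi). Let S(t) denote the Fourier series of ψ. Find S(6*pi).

-3/2

t = 6*pi differs from t = -2*pi by 2 full period(s), and the series is 4*pi-periodic.
At t = -2*pi the one-sided limits are ψ(-2*pi^-) = -1 and ψ(-2*pi^+) = -2.
By Dirichlet's theorem the series converges to their average, [(-1) + (-2)]/2 = -3/2.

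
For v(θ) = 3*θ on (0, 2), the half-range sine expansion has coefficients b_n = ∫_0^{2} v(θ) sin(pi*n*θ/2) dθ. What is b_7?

12/(7*pi)

b_7 = ∫_0^{2} (3*θ) sin(7*pi*θ/2) dθ.
Integrating by parts (boundary term plus one more integral), an antiderivative of (3*θ) sin(7*pi*θ/2) is -6*θ*cos(7*pi*θ/2)/(7*pi) + 12*sin(7*pi*θ/2)/(49*pi**2); evaluating from 0 to 2: ∫_{0}^{2} (3*θ) sin(7*pi*θ/2) dθ = (12/(7*pi)) - (0) = 12/(7*pi).
Hence b_7 = 12/(7*pi).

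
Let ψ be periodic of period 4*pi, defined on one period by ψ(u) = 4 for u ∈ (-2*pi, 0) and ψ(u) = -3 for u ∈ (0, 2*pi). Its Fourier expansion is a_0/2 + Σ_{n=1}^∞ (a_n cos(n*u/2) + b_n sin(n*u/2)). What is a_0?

1

a_0 = (1/(2*pi)) ∫_{-2*pi}^{2*pi} ψ(u) du = (1/(2*pi)) · (2*pi) = 1.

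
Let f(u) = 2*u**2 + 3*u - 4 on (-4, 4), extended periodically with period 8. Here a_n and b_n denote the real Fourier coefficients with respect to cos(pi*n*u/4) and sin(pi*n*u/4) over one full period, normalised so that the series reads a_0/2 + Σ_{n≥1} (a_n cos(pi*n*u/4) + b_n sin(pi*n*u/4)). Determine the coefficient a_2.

32/pi**2

a_2 = 1/4 ∫_{-4}^{4} f(u) cos(pi*u/2) du.
Integrating by parts twice (tabular method), an antiderivative of (2*u**2 + 3*u - 4) cos(pi*u/2) is 4*u**2*sin(pi*u/2)/pi + 6*u*sin(pi*u/2)/pi + 16*u*cos(pi*u/2)/pi**2 - 8*sin(pi*u/2)/pi - 32*sin(pi*u/2)/pi**3 + 12*cos(pi*u/2)/pi**2; evaluating from -4 to 4: ∫_{-4}^{4} (2*u**2 + 3*u - 4) cos(pi*u/2) du = (76/pi**2) - (-52/pi**2) = 128/pi**2.
Hence a_2 = (1/4)·(128/pi**2) = 32/pi**2.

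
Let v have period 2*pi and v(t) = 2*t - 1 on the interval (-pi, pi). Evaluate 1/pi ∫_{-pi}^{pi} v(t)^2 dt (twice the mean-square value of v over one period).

2 + 8*pi**2/3

1/pi ∫_{-pi}^{pi} v(t)^2 dt = 1/pi · (2*pi + 8*pi**3/3) = 2 + 8*pi**2/3.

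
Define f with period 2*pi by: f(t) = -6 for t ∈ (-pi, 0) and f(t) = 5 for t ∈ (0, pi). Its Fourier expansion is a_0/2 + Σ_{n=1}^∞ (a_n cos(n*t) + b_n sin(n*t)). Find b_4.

b_4 = 1/pi ∫_{-pi}^{pi} f(t) sin(4*t) dt.
Split the integral at the breakpoints.
Directly, an antiderivative of (-6) sin(4*t) is 3*cos(4*t)/2; evaluating from -pi to 0: ∫_{-pi}^{0} (-6) sin(4*t) dt = (3/2) - (3/2) = 0.
Directly, an antiderivative of (5) sin(4*t) is -5*cos(4*t)/4; evaluating from 0 to pi: ∫_{0}^{pi} (5) sin(4*t) dt = (-5/4) - (-5/4) = 0.
Summing the pieces and multiplying by (1/pi) gives b_4 = 0.

0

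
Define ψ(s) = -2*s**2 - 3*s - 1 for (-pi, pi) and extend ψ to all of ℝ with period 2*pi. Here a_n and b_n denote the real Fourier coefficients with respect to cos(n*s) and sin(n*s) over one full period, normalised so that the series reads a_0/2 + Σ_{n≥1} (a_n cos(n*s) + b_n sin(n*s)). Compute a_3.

a_3 = 1/pi ∫_{-pi}^{pi} ψ(s) cos(3*s) ds.
Integrating by parts twice (tabular method), an antiderivative of (-2*s**2 - 3*s - 1) cos(3*s) is -2*s**2*sin(3*s)/3 - s*sin(3*s) - 4*s*cos(3*s)/9 - 5*sin(3*s)/27 - cos(3*s)/3; evaluating from -pi to pi: ∫_{-pi}^{pi} (-2*s**2 - 3*s - 1) cos(3*s) ds = (1/3 + 4*pi/9) - (1/3 - 4*pi/9) = 8*pi/9.
Hence a_3 = (1/pi)·(8*pi/9) = 8/9.

8/9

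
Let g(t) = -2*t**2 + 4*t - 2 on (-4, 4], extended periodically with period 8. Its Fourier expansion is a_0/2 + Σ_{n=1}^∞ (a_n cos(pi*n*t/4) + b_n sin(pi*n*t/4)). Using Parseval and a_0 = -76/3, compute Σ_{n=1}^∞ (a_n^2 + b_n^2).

Parseval: a_0^2/2 + Σ_{n≥1} (a_n^2+b_n^2) = 1/4 ∫_{-4}^{4} g(t)^2 dt = 3368/5.
Subtract a_0^2/2 = 2888/9: Σ (a_n^2+b_n^2) = 15872/45.

15872/45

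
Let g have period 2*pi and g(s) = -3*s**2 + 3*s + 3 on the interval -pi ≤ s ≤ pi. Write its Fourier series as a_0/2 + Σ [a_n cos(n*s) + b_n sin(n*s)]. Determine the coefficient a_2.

-3

a_2 = 1/pi ∫_{-pi}^{pi} g(s) cos(2*s) ds.
Integrating by parts twice (tabular method), an antiderivative of (-3*s**2 + 3*s + 3) cos(2*s) is -3*s**2*sin(2*s)/2 + 3*s*sin(2*s)/2 - 3*s*cos(2*s)/2 + 9*sin(2*s)/4 + 3*cos(2*s)/4; evaluating from -pi to pi: ∫_{-pi}^{pi} (-3*s**2 + 3*s + 3) cos(2*s) ds = (3/4 - 3*pi/2) - (3/4 + 3*pi/2) = -3*pi.
Hence a_2 = (1/pi)·(-3*pi) = -3.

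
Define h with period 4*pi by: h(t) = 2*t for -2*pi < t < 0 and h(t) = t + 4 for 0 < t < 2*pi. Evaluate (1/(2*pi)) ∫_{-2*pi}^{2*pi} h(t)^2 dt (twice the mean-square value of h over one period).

(1/(2*pi)) ∫_{-2*pi}^{2*pi} h(t)^2 dt = (1/(2*pi)) · (8*pi*(12 + 6*pi + 5*pi**2)/3) = 16 + 8*pi + 20*pi**2/3.

16 + 8*pi + 20*pi**2/3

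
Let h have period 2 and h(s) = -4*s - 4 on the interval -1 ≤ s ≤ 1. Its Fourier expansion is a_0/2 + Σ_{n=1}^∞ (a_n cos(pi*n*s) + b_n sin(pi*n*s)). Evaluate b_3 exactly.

-8/(3*pi)

b_3 = ∫_{-1}^{1} h(s) sin(3*pi*s) ds.
Integrating by parts (boundary term plus one more integral), an antiderivative of (-4*s - 4) sin(3*pi*s) is 4*s*cos(3*pi*s)/(3*pi) - 4*sin(3*pi*s)/(9*pi**2) + 4*cos(3*pi*s)/(3*pi); evaluating from -1 to 1: ∫_{-1}^{1} (-4*s - 4) sin(3*pi*s) ds = (-8/(3*pi)) - (0) = -8/(3*pi).
Hence b_3 = -8/(3*pi).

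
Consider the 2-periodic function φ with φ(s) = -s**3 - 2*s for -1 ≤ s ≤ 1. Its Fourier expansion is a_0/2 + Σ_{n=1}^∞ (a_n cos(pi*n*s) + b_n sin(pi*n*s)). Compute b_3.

-2/pi + 4/(9*pi**3)

b_3 = ∫_{-1}^{1} φ(s) sin(3*pi*s) ds.
φ is odd and sin(3*pi*s) is odd, so the integrand is even and b_3 = 2 ∫_0^{1} φ(s) sin(3*pi*s) ds.
Integrating by parts three times (tabular method), an antiderivative of (-s**3 - 2*s) sin(3*pi*s) is s**3*cos(3*pi*s)/(3*pi) - s**2*sin(3*pi*s)/(3*pi**2) - 2*s*cos(3*pi*s)/(9*pi**3) + 2*s*cos(3*pi*s)/(3*pi) - 2*sin(3*pi*s)/(9*pi**2) + 2*sin(3*pi*s)/(27*pi**4); evaluating from 0 to 1: ∫_{0}^{1} (-s**3 - 2*s) sin(3*pi*s) ds = ((2/9 - pi**2)/pi**3) - (0) = (2/9 - pi**2)/pi**3.
Hence b_3 = 2·((2/9 - pi**2)/pi**3) = -2/pi + 4/(9*pi**3).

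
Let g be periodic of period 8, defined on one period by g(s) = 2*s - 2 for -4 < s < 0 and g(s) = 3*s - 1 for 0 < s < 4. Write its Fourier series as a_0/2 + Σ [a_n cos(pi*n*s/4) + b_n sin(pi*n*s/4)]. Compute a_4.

0

a_4 = 1/4 ∫_{-4}^{4} g(s) cos(pi*s) ds.
Split the integral at the breakpoints.
Integrating by parts (boundary term plus one more integral), an antiderivative of (2*s - 2) cos(pi*s) is 2*s*sin(pi*s)/pi - 2*sin(pi*s)/pi + 2*cos(pi*s)/pi**2; evaluating from -4 to 0: ∫_{-4}^{0} (2*s - 2) cos(pi*s) ds = (2/pi**2) - (2/pi**2) = 0.
Integrating by parts (boundary term plus one more integral), an antiderivative of (3*s - 1) cos(pi*s) is 3*s*sin(pi*s)/pi - sin(pi*s)/pi + 3*cos(pi*s)/pi**2; evaluating from 0 to 4: ∫_{0}^{4} (3*s - 1) cos(pi*s) ds = (3/pi**2) - (3/pi**2) = 0.
Summing the pieces and multiplying by (1/4) gives a_4 = 0.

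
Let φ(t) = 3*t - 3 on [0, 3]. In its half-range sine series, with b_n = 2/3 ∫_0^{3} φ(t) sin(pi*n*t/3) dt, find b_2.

-9/pi

b_2 = 2/3 ∫_0^{3} (3*t - 3) sin(2*pi*t/3) dt.
Integrating by parts (boundary term plus one more integral), an antiderivative of (3*t - 3) sin(2*pi*t/3) is -9*t*cos(2*pi*t/3)/(2*pi) + 27*sin(2*pi*t/3)/(4*pi**2) + 9*cos(2*pi*t/3)/(2*pi); evaluating from 0 to 3: ∫_{0}^{3} (3*t - 3) sin(2*pi*t/3) dt = (-9/pi) - (9/(2*pi)) = -27/(2*pi).
Hence b_2 = (2/3)·(-27/(2*pi)) = -9/pi.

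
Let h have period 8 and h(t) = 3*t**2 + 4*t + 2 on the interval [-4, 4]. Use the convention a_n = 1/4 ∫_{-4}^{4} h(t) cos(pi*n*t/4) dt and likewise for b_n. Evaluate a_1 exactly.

-192/pi**2

a_1 = 1/4 ∫_{-4}^{4} h(t) cos(pi*t/4) dt.
Integrating by parts twice (tabular method), an antiderivative of (3*t**2 + 4*t + 2) cos(pi*t/4) is 12*t**2*sin(pi*t/4)/pi + 16*t*sin(pi*t/4)/pi + 96*t*cos(pi*t/4)/pi**2 - 384*sin(pi*t/4)/pi**3 + 8*sin(pi*t/4)/pi + 64*cos(pi*t/4)/pi**2; evaluating from -4 to 4: ∫_{-4}^{4} (3*t**2 + 4*t + 2) cos(pi*t/4) dt = (-448/pi**2) - (320/pi**2) = -768/pi**2.
Hence a_1 = (1/4)·(-768/pi**2) = -192/pi**2.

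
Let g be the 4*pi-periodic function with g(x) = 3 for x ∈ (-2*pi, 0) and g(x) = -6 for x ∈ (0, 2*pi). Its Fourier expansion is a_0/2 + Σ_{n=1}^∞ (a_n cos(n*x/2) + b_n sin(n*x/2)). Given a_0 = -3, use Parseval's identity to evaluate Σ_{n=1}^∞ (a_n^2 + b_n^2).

81/2

Parseval: a_0^2/2 + Σ_{n≥1} (a_n^2+b_n^2) = (1/(2*pi)) ∫_{-2*pi}^{2*pi} g(x)^2 dx = 45.
Subtract a_0^2/2 = 9/2: Σ (a_n^2+b_n^2) = 81/2.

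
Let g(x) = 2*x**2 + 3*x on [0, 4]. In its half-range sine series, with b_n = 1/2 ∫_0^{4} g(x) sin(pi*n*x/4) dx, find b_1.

-256/pi**3 + 88/pi

b_1 = 1/2 ∫_0^{4} (2*x**2 + 3*x) sin(pi*x/4) dx.
Integrating by parts twice (tabular method), an antiderivative of (2*x**2 + 3*x) sin(pi*x/4) is -8*x**2*cos(pi*x/4)/pi + 64*x*sin(pi*x/4)/pi**2 - 12*x*cos(pi*x/4)/pi + 48*sin(pi*x/4)/pi**2 + 256*cos(pi*x/4)/pi**3; evaluating from 0 to 4: ∫_{0}^{4} (2*x**2 + 3*x) sin(pi*x/4) dx = (-256/pi**3 + 176/pi) - (256/pi**3) = -512/pi**3 + 176/pi.
Hence b_1 = (1/2)·(-512/pi**3 + 176/pi) = -256/pi**3 + 88/pi.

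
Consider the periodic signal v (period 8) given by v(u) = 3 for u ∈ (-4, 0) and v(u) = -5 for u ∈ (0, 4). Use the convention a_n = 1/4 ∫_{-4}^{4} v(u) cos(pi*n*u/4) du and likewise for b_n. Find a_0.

-2

a_0 = 1/4 ∫_{-4}^{4} v(u) du = 1/4 · (-8) = -2.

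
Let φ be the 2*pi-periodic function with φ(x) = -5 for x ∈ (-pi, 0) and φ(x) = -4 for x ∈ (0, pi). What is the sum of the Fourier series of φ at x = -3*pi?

x = -3*pi differs from x = pi by -2 full period(s), and the series is 2*pi-periodic.
At x = pi the one-sided limits are φ(pi^-) = -4 and φ(pi^+) = -5.
By Dirichlet's theorem the series converges to their average, [(-4) + (-5)]/2 = -9/2.

-9/2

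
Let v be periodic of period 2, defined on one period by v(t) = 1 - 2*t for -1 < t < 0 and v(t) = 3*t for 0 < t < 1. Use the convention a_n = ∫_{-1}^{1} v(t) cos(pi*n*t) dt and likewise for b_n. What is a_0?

a_0 = ∫_{-1}^{1} v(t) dt = 7/2.

7/2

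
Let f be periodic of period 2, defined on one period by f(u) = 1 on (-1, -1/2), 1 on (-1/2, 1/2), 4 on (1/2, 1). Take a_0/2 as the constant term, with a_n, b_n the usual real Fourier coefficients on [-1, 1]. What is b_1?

3/pi

b_1 = ∫_{-1}^{1} f(u) sin(pi*u) du.
Split the integral at the breakpoints.
Directly, an antiderivative of (1) sin(pi*u) is -cos(pi*u)/pi; evaluating from -1 to -1/2: ∫_{-1}^{-1/2} (1) sin(pi*u) du = (0) - (1/pi) = -1/pi.
Directly, an antiderivative of (1) sin(pi*u) is -cos(pi*u)/pi; evaluating from -1/2 to 1/2: ∫_{-1/2}^{1/2} (1) sin(pi*u) du = (0) - (0) = 0.
Directly, an antiderivative of (4) sin(pi*u) is -4*cos(pi*u)/pi; evaluating from 1/2 to 1: ∫_{1/2}^{1} (4) sin(pi*u) du = (4/pi) - (0) = 4/pi.
Summing the pieces gives b_1 = 3/pi.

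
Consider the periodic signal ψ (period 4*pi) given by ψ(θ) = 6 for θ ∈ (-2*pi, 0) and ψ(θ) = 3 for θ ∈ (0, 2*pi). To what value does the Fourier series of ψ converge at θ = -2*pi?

9/2

At θ = -2*pi the one-sided limits are ψ(-2*pi^-) = 3 and ψ(-2*pi^+) = 6.
By Dirichlet's theorem the series converges to their average, [(3) + (6)]/2 = 9/2.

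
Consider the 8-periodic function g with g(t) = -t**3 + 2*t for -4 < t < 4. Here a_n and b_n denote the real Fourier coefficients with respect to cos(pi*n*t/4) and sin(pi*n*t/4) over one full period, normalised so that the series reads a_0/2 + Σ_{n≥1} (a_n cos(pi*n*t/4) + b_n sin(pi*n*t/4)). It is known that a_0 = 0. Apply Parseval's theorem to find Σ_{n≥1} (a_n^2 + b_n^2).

Parseval: a_0^2/2 + Σ_{n≥1} (a_n^2+b_n^2) = 1/4 ∫_{-4}^{4} g(t)^2 dt = 84352/105.
Subtract a_0^2/2 = 0: Σ (a_n^2+b_n^2) = 84352/105.

84352/105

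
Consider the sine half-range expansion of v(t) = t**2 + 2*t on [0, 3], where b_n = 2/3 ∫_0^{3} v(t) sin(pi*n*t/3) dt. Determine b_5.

-72/(125*pi**3) + 6/pi

b_5 = 2/3 ∫_0^{3} (t**2 + 2*t) sin(5*pi*t/3) dt.
Integrating by parts twice (tabular method), an antiderivative of (t**2 + 2*t) sin(5*pi*t/3) is -3*t**2*cos(5*pi*t/3)/(5*pi) + 18*t*sin(5*pi*t/3)/(25*pi**2) - 6*t*cos(5*pi*t/3)/(5*pi) + 18*sin(5*pi*t/3)/(25*pi**2) + 54*cos(5*pi*t/3)/(125*pi**3); evaluating from 0 to 3: ∫_{0}^{3} (t**2 + 2*t) sin(5*pi*t/3) dt = (-54/(125*pi**3) + 9/pi) - (54/(125*pi**3)) = -108/(125*pi**3) + 9/pi.
Hence b_5 = (2/3)·(-108/(125*pi**3) + 9/pi) = -72/(125*pi**3) + 6/pi.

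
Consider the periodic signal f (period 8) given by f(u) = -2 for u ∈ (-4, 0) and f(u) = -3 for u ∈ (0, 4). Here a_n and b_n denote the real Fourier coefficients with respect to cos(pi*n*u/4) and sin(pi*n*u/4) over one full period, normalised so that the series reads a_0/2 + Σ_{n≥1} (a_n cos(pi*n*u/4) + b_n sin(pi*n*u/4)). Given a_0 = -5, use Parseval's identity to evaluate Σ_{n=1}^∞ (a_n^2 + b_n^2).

1/2

Parseval: a_0^2/2 + Σ_{n≥1} (a_n^2+b_n^2) = 1/4 ∫_{-4}^{4} f(u)^2 du = 13.
Subtract a_0^2/2 = 25/2: Σ (a_n^2+b_n^2) = 1/2.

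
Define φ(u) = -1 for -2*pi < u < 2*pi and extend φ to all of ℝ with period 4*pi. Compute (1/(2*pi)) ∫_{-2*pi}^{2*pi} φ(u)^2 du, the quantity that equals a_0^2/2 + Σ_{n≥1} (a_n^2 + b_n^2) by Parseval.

(1/(2*pi)) ∫_{-2*pi}^{2*pi} φ(u)^2 du = (1/(2*pi)) · (4*pi) = 2.

2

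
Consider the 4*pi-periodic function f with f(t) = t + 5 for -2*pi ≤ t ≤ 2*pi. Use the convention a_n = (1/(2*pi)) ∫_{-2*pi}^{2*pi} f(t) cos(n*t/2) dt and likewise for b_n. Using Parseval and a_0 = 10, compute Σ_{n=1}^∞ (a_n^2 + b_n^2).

8*pi**2/3

Parseval: a_0^2/2 + Σ_{n≥1} (a_n^2+b_n^2) = (1/(2*pi)) ∫_{-2*pi}^{2*pi} f(t)^2 dt = 8*pi**2/3 + 50.
Subtract a_0^2/2 = 50: Σ (a_n^2+b_n^2) = 8*pi**2/3.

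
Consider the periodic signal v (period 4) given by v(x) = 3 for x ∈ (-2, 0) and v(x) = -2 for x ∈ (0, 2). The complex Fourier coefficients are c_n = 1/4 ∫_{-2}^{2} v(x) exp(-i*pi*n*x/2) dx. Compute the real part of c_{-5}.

Since v is real-valued, Re(c_{-5}) = 1/4 ∫_{-2}^{2} v(x) cos(-5*pi*x/2) dx = a_{5}/2.
Split the integral at the breakpoints.
Directly, an antiderivative of (3) cos(-5*pi*x/2) is 6*sin(5*pi*x/2)/(5*pi); evaluating from -2 to 0: ∫_{-2}^{0} (3) cos(-5*pi*x/2) dx = (0) - (0) = 0.
Directly, an antiderivative of (-2) cos(-5*pi*x/2) is -4*sin(5*pi*x/2)/(5*pi); evaluating from 0 to 2: ∫_{0}^{2} (-2) cos(-5*pi*x/2) dx = (0) - (0) = 0.
So ∫_{-2}^{2} v(x) cos(-5*pi*x/2) dx = 0.
Hence Re(c_{-5}) = (1/4)·(0) = 0.

0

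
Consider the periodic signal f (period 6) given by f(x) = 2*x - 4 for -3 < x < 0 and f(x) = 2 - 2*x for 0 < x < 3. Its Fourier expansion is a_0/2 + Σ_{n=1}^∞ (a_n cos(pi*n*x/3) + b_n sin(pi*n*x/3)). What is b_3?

b_3 = 1/3 ∫_{-3}^{3} f(x) sin(pi*x) dx.
Split the integral at the breakpoints.
Integrating by parts (boundary term plus one more integral), an antiderivative of (2*x - 4) sin(pi*x) is -2*x*cos(pi*x)/pi + 2*sin(pi*x)/pi**2 + 4*cos(pi*x)/pi; evaluating from -3 to 0: ∫_{-3}^{0} (2*x - 4) sin(pi*x) dx = (4/pi) - (-10/pi) = 14/pi.
Integrating by parts (boundary term plus one more integral), an antiderivative of (2 - 2*x) sin(pi*x) is 2*x*cos(pi*x)/pi - 2*sin(pi*x)/pi**2 - 2*cos(pi*x)/pi; evaluating from 0 to 3: ∫_{0}^{3} (2 - 2*x) sin(pi*x) dx = (-4/pi) - (-2/pi) = -2/pi.
Summing the pieces and multiplying by (1/3) gives b_3 = 4/pi.

4/pi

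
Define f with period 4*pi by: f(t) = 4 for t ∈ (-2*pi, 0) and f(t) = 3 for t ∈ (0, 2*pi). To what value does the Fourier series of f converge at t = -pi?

f is continuous at t = -pi with value 4, so the series converges to 4 there.

4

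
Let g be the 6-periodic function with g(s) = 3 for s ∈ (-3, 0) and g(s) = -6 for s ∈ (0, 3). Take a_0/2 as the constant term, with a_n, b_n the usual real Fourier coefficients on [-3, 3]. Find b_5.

-18/(5*pi)

b_5 = 1/3 ∫_{-3}^{3} g(s) sin(5*pi*s/3) ds.
Split the integral at the breakpoints.
Directly, an antiderivative of (3) sin(5*pi*s/3) is -9*cos(5*pi*s/3)/(5*pi); evaluating from -3 to 0: ∫_{-3}^{0} (3) sin(5*pi*s/3) ds = (-9/(5*pi)) - (9/(5*pi)) = -18/(5*pi).
Directly, an antiderivative of (-6) sin(5*pi*s/3) is 18*cos(5*pi*s/3)/(5*pi); evaluating from 0 to 3: ∫_{0}^{3} (-6) sin(5*pi*s/3) ds = (-18/(5*pi)) - (18/(5*pi)) = -36/(5*pi).
Summing the pieces and multiplying by (1/3) gives b_5 = -18/(5*pi).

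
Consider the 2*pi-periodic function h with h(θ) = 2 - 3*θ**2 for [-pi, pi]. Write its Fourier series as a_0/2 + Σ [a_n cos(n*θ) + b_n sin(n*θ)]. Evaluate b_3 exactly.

0

b_3 = 1/pi ∫_{-pi}^{pi} h(θ) sin(3*θ) dθ.
h is even and sin(3*θ) is odd, so the integrand is odd over a symmetric interval and the integral vanishes.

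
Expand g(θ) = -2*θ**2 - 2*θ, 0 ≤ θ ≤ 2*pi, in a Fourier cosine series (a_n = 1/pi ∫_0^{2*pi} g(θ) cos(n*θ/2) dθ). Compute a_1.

a_1 = 1/pi ∫_0^{2*pi} (-2*θ**2 - 2*θ) cos(θ/2) dθ.
Integrating by parts twice (tabular method), an antiderivative of (-2*θ**2 - 2*θ) cos(θ/2) is -4*θ**2*sin(θ/2) - 4*θ*sin(θ/2) - 16*θ*cos(θ/2) + 32*sin(θ/2) - 8*cos(θ/2); evaluating from 0 to 2*pi: ∫_{0}^{2*pi} (-2*θ**2 - 2*θ) cos(θ/2) dθ = (8 + 32*pi) - (-8) = 16 + 32*pi.
Hence a_1 = (1/pi)·(16 + 32*pi) = 16/pi + 32.

16/pi + 32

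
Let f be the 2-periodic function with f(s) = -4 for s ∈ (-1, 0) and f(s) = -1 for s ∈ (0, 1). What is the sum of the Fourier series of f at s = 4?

-5/2

s = 4 differs from s = 0 by 2 full period(s), and the series is 2-periodic.
At s = 0 the one-sided limits are f(0^-) = -4 and f(0^+) = -1.
By Dirichlet's theorem the series converges to their average, [(-4) + (-1)]/2 = -5/2.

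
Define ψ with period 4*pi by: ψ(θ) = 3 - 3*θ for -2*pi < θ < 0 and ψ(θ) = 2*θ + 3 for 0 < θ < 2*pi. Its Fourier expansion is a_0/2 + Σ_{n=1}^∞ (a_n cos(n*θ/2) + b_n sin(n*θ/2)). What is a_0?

6 + 5*pi

a_0 = (1/(2*pi)) ∫_{-2*pi}^{2*pi} ψ(θ) dθ = (1/(2*pi)) · (2*pi*(6 + 5*pi)) = 6 + 5*pi.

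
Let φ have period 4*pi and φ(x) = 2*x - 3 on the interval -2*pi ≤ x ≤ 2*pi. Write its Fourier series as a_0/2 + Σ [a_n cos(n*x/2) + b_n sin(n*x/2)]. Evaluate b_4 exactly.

b_4 = (1/(2*pi)) ∫_{-2*pi}^{2*pi} φ(x) sin(2*x) dx.
Integrating by parts (boundary term plus one more integral), an antiderivative of (2*x - 3) sin(2*x) is -x*cos(2*x) + sin(2*x)/2 + 3*cos(2*x)/2; evaluating from -2*pi to 2*pi: ∫_{-2*pi}^{2*pi} (2*x - 3) sin(2*x) dx = (3/2 - 2*pi) - (3/2 + 2*pi) = -4*pi.
Hence b_4 = (1/(2*pi))·(-4*pi) = -2.

-2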